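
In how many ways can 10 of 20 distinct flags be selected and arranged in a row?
P(20,10) = 20!/(20-10)! = 670442572800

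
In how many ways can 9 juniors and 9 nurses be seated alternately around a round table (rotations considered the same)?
Fix one of the juniors: (9-1)! ways for the remaining juniors, × 9! ways for the nurses = 40320 × 362880 = 14631321600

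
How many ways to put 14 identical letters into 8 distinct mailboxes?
C(14+8-1, 8-1) = C(21, 7) = 116280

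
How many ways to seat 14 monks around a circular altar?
Circular: fix one position, arrange the rest. (14-1)! = 6227020800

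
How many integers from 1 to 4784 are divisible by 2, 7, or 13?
⌊4784/2⌋+⌊4784/7⌋+⌊4784/13⌋ - ⌊4784/14⌋-⌊4784/26⌋-⌊4784/91⌋ + ⌊4784/182⌋ = 2392+683+368 - 341-184-52 + 26 = 2892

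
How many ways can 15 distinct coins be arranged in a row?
15! = 1307674368000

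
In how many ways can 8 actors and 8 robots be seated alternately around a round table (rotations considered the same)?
Fix one of the actors: (8-1)! ways for the remaining actors, × 8! ways for the robots = 5040 × 40320 = 203212800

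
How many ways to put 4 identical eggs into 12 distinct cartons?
C(4+12-1, 12-1) = C(15, 11) = 1365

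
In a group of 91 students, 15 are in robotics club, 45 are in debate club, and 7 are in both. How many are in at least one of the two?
|A∪B| = |A| + |B| - |A∩B| = 15 + 45 - 7 = 53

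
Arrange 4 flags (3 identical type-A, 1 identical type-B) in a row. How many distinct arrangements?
4! / (3! × 1!) = 4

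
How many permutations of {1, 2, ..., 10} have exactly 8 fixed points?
Choose the 8 fixed points C(10,8) = 45, derange the rest: !2 = Σ_{j=0}^{2} (-1)^j·2!/j! = 2 - 2 + 1 = 1. Product = 45 × 1 = 45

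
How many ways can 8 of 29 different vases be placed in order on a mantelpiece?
P(29,8) = 29!/(29-8)! = 173059286400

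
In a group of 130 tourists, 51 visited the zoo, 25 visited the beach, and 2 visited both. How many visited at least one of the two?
|A∪B| = |A| + |B| - |A∩B| = 51 + 25 - 2 = 74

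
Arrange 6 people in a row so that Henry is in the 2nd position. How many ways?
Fix one position: (6-1)! = 120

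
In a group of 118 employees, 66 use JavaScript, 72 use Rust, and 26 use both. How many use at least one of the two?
|A∪B| = |A| + |B| - |A∩B| = 66 + 72 - 26 = 112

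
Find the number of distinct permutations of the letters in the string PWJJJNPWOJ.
10! / (4! × 2! × 1! × 1! × 2!) = 37800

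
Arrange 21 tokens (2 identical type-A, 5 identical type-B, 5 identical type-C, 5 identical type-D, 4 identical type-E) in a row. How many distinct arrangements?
21! / (2! × 5! × 5! × 5! × 4!) = 615969113760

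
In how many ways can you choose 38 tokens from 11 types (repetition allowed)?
C(38+11-1, 11-1) = C(48, 10) = 6540715896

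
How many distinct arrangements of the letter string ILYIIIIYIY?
10! / (6! × 3! × 1!) = 840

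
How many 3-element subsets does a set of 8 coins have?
C(8,3) = 8!/(3!×5!) = 56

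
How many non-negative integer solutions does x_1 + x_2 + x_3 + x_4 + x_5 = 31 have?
C(31+5-1, 5-1) = C(35, 4) = 52360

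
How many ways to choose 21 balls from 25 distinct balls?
C(25,21) = 25!/(21!×4!) = 12650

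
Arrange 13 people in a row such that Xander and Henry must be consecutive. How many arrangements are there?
Treat the 2 as one block: (13-2+1)! × 2! = 479001600 × 2 = 958003200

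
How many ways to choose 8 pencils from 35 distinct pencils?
C(35,8) = 35!/(8!×27!) = 23535820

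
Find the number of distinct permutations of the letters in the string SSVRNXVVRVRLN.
13! / (1! × 1! × 4! × 3! × 2! × 2!) = 10810800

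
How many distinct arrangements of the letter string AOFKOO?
6! / (3! × 1! × 1! × 1!) = 120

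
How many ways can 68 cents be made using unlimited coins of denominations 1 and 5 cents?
Coefficient of x^68 in 1/(1-x^1) · 1/(1-x^5). Use j coins of 5 for j = 0..⌊68/5⌋ = 13, the rest in 1s: 13 + 1 = 14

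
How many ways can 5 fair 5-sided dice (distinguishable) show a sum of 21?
Coefficient of x^21 in (x + x² + ... + x^5)^5. By inclusion-exclusion on dice exceeding 5: Σ_j (-1)^j C(5,j)·C(21-1-5j, 4) = C(5,0)·C(20,4) - C(5,1)·C(15,4) + C(5,2)·C(10,4) - C(5,3)·C(5,4) = 1·4845 - 5·1365 + 10·210 - 10·5 = 70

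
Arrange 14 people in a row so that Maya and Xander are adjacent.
Treat as block: (14-1)! × 2! = 6227020800 × 2 = 12454041600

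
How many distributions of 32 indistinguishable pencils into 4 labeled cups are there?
C(32+4-1, 4-1) = C(35, 3) = 6545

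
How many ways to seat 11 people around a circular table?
Circular: fix one position, arrange the rest. (11-1)! = 3628800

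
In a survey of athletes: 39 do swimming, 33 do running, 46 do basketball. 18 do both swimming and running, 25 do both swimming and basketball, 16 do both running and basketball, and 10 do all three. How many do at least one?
|A∪B∪C| = 39+33+46-18-25-16+10 = 69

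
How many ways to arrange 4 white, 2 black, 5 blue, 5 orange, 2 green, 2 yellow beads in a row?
20! / (4! × 2! × 5! × 5! × 2! × 2!) = 879955876800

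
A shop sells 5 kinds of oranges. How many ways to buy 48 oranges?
C(48+5-1, 5-1) = C(52, 4) = 270725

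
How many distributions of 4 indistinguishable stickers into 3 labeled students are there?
C(4+3-1, 3-1) = C(6, 2) = 15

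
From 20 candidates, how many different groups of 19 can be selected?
C(20,19) = 20!/(19!×1!) = 20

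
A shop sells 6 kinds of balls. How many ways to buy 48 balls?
C(48+6-1, 6-1) = C(53, 5) = 2869685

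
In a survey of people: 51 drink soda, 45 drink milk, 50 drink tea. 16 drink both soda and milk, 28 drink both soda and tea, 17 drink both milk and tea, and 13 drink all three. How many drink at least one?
|A∪B∪C| = 51+45+50-16-28-17+13 = 98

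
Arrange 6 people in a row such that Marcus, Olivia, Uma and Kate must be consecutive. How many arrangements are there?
Treat the 4 as one block: (6-4+1)! × 4! = 6 × 24 = 144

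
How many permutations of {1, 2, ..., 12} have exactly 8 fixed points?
Choose the 8 fixed points C(12,8) = 495, derange the rest: !4 = Σ_{j=0}^{4} (-1)^j·4!/j! = 24 - 24 + 12 - 4 + 1 = 9. Product = 495 × 9 = 4455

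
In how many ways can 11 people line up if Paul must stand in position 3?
Fix one position: (11-1)! = 3628800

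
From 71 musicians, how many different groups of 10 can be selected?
C(71,10) = 71!/(10!×61!) = 461738052776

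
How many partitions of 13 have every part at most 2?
Let r_j(i) = number of partitions of i into parts ≤ j, for i = 0..13. r_1(i) = 1 for all i; r_j(i) = r_{j-1}(i) + r_j(i-j). Rows j = 2..2: ≤2: 1 1 2 2 3 3 4 4 5 5 6 6 7 7. r_2(13) = 7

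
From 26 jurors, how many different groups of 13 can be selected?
C(26,13) = 26!/(13!×13!) = 10400600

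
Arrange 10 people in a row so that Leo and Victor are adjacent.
Treat as block: (10-1)! × 2! = 362880 × 2 = 725760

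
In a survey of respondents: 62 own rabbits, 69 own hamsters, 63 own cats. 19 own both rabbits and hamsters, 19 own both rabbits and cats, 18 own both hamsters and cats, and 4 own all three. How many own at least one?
|A∪B∪C| = 62+69+63-19-19-18+4 = 142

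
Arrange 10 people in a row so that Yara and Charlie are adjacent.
Treat as block: (10-1)! × 2! = 362880 × 2 = 725760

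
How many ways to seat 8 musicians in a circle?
Circular: fix one position, arrange the rest. (8-1)! = 5040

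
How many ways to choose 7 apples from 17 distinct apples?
C(17,7) = 17!/(7!×10!) = 19448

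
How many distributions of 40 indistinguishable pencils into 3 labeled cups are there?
C(40+3-1, 3-1) = C(42, 2) = 861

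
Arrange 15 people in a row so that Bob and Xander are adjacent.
Treat as block: (15-1)! × 2! = 87178291200 × 2 = 174356582400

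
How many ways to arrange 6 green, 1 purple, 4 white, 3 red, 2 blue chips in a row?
16! / (6! × 1! × 4! × 3! × 2!) = 100900800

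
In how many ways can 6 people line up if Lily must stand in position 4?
Fix one position: (6-1)! = 120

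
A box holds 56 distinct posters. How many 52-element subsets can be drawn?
C(56,52) = 56!/(52!×4!) = 367290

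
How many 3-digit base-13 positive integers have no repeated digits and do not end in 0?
Last digit: 12 nonzero choices. First digit: 11 (nonzero, ≠last). Middle 1: P(11,1) = 11. Total = 1452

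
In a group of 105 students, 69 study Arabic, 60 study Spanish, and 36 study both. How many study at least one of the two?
|A∪B| = |A| + |B| - |A∩B| = 69 + 60 - 36 = 93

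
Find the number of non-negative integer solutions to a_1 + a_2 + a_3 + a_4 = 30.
C(30+4-1, 4-1) = C(33, 3) = 5456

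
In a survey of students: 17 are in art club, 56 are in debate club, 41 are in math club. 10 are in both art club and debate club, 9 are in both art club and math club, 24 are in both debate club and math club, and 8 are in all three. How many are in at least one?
|A∪B∪C| = 17+56+41-10-9-24+8 = 79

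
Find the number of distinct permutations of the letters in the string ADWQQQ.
6! / (1! × 1! × 1! × 3!) = 120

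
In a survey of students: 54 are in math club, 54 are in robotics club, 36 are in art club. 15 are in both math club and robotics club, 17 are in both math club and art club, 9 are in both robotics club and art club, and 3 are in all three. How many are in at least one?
|A∪B∪C| = 54+54+36-15-17-9+3 = 106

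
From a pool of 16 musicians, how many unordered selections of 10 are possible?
C(16,10) = 16!/(10!×6!) = 8008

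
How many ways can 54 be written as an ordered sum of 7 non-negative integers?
C(54+7-1, 7-1) = C(60, 6) = 50063860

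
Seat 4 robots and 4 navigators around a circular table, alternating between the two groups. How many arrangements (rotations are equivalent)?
Fix one of the robots: (4-1)! ways for the remaining robots, × 4! ways for the navigators = 6 × 24 = 144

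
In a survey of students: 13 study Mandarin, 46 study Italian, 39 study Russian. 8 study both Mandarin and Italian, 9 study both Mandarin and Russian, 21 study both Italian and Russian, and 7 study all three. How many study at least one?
|A∪B∪C| = 13+46+39-8-9-21+7 = 67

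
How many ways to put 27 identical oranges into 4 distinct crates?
C(27+4-1, 4-1) = C(30, 3) = 4060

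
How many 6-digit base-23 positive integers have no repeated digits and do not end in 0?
Last digit: 22 nonzero choices. First digit: 21 (nonzero, ≠last). Middle 4: P(21,4) = 143640. Total = 66361680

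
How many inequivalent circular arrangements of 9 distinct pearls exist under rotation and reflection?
(9-1)!/2 = 40320/2 = 20160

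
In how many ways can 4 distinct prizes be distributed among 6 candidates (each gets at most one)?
P(6,4) = 6!/(6-4)! = 360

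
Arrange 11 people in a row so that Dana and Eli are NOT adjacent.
Total - adjacent = 11! - (11-1)!×2 = 39916800 - 7257600 = 32659200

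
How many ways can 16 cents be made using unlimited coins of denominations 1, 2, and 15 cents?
Coefficient of x^16 in 1/(1-x^1) · 1/(1-x^2) · 1/(1-x^15). Case on j = number of 15-cent coins (j = 0..1); remainder r = 16 - 15j is made from {1,2} in ⌊r/2⌋+1 ways. r = 16, 1 → 9 + 1 = 10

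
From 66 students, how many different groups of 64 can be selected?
C(66,64) = 66!/(64!×2!) = 2145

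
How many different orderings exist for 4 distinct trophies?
4! = 24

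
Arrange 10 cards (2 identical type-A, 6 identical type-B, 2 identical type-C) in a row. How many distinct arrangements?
10! / (2! × 6! × 2!) = 1260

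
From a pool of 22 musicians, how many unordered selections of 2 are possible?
C(22,2) = 22!/(2!×20!) = 231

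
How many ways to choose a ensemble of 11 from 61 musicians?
C(61,11) = 61!/(11!×50!) = 418094152866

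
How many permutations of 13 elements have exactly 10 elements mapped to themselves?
Choose the 10 fixed points C(13,10) = 286, derange the rest: !3 = Σ_{j=0}^{3} (-1)^j·3!/j! = 6 - 6 + 3 - 1 = 2. Product = 286 × 2 = 572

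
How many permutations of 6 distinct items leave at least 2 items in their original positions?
Exactly j fixed points: C(6,j)·!(6-j); sum over j ≥ 2 (derangement numbers via !m = (m-1)·(!(m-1) + !(m-2)): !0..!4 = 1, 0, 1, 2, 9). Σ_{j=2}^{6} C(6,j)·!(6-j) = C(6,2)·!4 + C(6,3)·!3 + C(6,4)·!2 + C(6,5)·!1 + C(6,6)·!0 = 15·9 + 20·2 + 15·1 + 6·0 + 1·1 = 191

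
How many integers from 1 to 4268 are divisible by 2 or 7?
⌊4268/2⌋ + ⌊4268/7⌋ - ⌊4268/14⌋ = 2134 + 609 - 304 = 2439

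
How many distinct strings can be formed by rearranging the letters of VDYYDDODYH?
10! / (3! × 4! × 1! × 1! × 1!) = 25200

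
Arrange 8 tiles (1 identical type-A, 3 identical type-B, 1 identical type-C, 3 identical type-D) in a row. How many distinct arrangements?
8! / (1! × 3! × 1! × 3!) = 1120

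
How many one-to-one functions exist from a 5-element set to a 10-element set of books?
P(10,5) = 10!/(10-5)! = 30240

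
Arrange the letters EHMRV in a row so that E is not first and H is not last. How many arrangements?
By inclusion-exclusion: 5! - 2×(5-1)! + (5-2)! = 120 - 48 + 6 = 78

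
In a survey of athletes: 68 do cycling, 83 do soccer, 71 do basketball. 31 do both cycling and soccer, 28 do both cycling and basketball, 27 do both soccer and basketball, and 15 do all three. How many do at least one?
|A∪B∪C| = 68+83+71-31-28-27+15 = 151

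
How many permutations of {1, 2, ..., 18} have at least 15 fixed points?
Exactly j fixed points: C(18,j)·!(18-j); sum over j ≥ 15 (derangement numbers via !m = (m-1)·(!(m-1) + !(m-2)): !0..!3 = 1, 0, 1, 2). Σ_{j=15}^{18} C(18,j)·!(18-j) = C(18,15)·!3 + C(18,16)·!2 + C(18,17)·!1 + C(18,18)·!0 = 816·2 + 153·1 + 18·0 + 1·1 = 1786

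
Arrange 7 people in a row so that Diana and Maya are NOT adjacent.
Total - adjacent = 7! - (7-1)!×2 = 5040 - 1440 = 3600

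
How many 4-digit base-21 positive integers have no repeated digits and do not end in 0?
Last digit: 20 nonzero choices. First digit: 19 (nonzero, ≠last). Middle 2: P(19,2) = 342. Total = 129960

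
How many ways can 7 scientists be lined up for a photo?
7! = 5040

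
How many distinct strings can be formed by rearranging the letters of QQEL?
4! / (1! × 1! × 2!) = 12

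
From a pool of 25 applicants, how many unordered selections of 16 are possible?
C(25,16) = 25!/(16!×9!) = 2042975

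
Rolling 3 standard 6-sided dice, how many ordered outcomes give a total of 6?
Coefficient of x^6 in (x + x² + ... + x^6)^3. By inclusion-exclusion on dice exceeding 6: Σ_j (-1)^j C(3,j)·C(6-1-6j, 2) = C(3,0)·C(5,2) = 1·10 = 10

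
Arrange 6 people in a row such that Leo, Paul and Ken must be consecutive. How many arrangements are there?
Treat the 3 as one block: (6-3+1)! × 3! = 24 × 6 = 144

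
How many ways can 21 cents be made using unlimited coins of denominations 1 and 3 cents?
Coefficient of x^21 in 1/(1-x^1) · 1/(1-x^3). Use j coins of 3 for j = 0..⌊21/3⌋ = 7, the rest in 1s: 7 + 1 = 8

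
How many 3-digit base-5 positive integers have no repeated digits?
First digit: 4 choices (nonzero). Then descending: 4 × 4 × 3 = 48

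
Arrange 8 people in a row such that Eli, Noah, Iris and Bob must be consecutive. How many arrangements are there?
Treat the 4 as one block: (8-4+1)! × 4! = 120 × 24 = 2880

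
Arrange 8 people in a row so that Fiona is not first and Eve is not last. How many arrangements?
By inclusion-exclusion: 8! - 2×(8-1)! + (8-2)! = 40320 - 10080 + 720 = 30960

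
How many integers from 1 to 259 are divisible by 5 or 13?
⌊259/5⌋ + ⌊259/13⌋ - ⌊259/65⌋ = 51 + 19 - 3 = 67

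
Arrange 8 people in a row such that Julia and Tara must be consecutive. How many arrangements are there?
Treat the 2 as one block: (8-2+1)! × 2! = 5040 × 2 = 10080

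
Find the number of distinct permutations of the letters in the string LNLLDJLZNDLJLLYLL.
17! / (1! × 9! × 1! × 2! × 2! × 2!) = 122522400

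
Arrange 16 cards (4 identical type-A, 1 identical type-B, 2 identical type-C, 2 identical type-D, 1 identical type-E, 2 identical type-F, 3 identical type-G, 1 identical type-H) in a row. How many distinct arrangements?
16! / (4! × 1! × 2! × 2! × 1! × 2! × 3! × 1!) = 18162144000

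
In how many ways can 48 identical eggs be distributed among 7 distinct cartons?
C(48+7-1, 7-1) = C(54, 6) = 25827165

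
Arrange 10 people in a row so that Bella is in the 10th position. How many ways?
Fix one position: (10-1)! = 362880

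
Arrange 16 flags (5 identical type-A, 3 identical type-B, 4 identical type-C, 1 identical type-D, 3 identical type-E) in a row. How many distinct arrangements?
16! / (5! × 3! × 4! × 1! × 3!) = 201801600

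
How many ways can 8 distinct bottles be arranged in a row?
8! = 40320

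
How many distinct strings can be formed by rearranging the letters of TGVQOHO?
7! / (1! × 2! × 1! × 1! × 1! × 1!) = 2520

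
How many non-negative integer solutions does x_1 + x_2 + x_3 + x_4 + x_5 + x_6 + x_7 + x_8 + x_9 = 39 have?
C(39+9-1, 9-1) = C(47, 8) = 314457495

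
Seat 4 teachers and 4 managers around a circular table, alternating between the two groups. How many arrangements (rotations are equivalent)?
Fix one of the teachers: (4-1)! ways for the remaining teachers, × 4! ways for the managers = 6 × 24 = 144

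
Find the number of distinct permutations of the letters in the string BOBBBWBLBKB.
11! / (1! × 1! × 1! × 7! × 1!) = 7920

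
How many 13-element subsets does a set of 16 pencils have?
C(16,13) = 16!/(13!×3!) = 560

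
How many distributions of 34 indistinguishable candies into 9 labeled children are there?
C(34+9-1, 9-1) = C(42, 8) = 118030185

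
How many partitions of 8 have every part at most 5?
Let r_j(i) = number of partitions of i into parts ≤ j, for i = 0..8. r_1(i) = 1 for all i; r_j(i) = r_{j-1}(i) + r_j(i-j). Rows j = 2..5: ≤2: 1 1 2 2 3 3 4 4 5; ≤3: 1 1 2 3 4 5 7 8 10; ≤4: 1 1 2 3 5 6 9 11 15; ≤5: 1 1 2 3 5 7 10 13 18. r_5(8) = 18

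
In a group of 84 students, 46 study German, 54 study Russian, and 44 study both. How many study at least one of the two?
|A∪B| = |A| + |B| - |A∩B| = 46 + 54 - 44 = 56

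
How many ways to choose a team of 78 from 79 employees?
C(79,78) = 79!/(78!×1!) = 79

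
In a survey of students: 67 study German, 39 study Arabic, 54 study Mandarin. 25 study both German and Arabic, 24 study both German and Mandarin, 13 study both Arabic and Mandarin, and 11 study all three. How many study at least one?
|A∪B∪C| = 67+39+54-25-24-13+11 = 109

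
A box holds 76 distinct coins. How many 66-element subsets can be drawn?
C(76,66) = 76!/(66!×10!) = 954526728530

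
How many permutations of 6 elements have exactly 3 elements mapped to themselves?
Choose the 3 fixed points C(6,3) = 20, derange the rest: !3 = Σ_{j=0}^{3} (-1)^j·3!/j! = 6 - 6 + 3 - 1 = 2. Product = 20 × 2 = 40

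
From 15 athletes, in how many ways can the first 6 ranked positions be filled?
P(15,6) = 15!/(15-6)! = 3603600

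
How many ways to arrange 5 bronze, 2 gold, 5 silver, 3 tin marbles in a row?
15! / (5! × 2! × 5! × 3!) = 7567560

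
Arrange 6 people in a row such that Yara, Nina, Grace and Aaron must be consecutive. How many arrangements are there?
Treat the 4 as one block: (6-4+1)! × 4! = 6 × 24 = 144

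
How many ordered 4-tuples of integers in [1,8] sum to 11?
Coefficient of x^11 in (x + x² + ... + x^8)^4. By inclusion-exclusion on dice exceeding 8: Σ_j (-1)^j C(4,j)·C(11-1-8j, 3) = C(4,0)·C(10,3) = 1·120 = 120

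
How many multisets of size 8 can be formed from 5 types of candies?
C(8+5-1, 5-1) = C(12, 4) = 495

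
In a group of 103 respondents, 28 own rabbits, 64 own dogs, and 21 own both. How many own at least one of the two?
|A∪B| = |A| + |B| - |A∩B| = 28 + 64 - 21 = 71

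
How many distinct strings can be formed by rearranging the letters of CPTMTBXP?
8! / (1! × 1! × 2! × 1! × 1! × 2!) = 10080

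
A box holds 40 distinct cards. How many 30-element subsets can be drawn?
C(40,30) = 40!/(30!×10!) = 847660528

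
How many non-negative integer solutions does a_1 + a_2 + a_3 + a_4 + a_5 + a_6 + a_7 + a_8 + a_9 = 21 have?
C(21+9-1, 9-1) = C(29, 8) = 4292145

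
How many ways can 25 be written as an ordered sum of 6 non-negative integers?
C(25+6-1, 6-1) = C(30, 5) = 142506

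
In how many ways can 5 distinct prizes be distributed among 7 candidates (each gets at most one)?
P(7,5) = 7!/(7-5)! = 2520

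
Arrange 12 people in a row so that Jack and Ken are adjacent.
Treat as block: (12-1)! × 2! = 39916800 × 2 = 79833600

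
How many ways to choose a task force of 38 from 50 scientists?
C(50,38) = 50!/(38!×12!) = 121399651100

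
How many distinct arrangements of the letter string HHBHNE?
6! / (3! × 1! × 1! × 1!) = 120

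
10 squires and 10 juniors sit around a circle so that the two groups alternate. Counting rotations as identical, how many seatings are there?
Fix one of the squires: (10-1)! ways for the remaining squires, × 10! ways for the juniors = 362880 × 3628800 = 1316818944000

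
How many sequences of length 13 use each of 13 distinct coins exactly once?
13! = 6227020800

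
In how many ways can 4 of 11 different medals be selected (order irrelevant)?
C(11,4) = 11!/(4!×7!) = 330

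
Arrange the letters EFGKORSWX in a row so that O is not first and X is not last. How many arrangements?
By inclusion-exclusion: 9! - 2×(9-1)! + (9-2)! = 362880 - 80640 + 5040 = 287280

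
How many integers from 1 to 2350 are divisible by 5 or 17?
⌊2350/5⌋ + ⌊2350/17⌋ - ⌊2350/85⌋ = 470 + 138 - 27 = 581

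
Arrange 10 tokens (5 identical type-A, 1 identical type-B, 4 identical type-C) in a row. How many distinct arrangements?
10! / (5! × 1! × 4!) = 1260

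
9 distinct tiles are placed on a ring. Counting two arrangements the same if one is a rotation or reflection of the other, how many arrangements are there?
(9-1)!/2 = 40320/2 = 20160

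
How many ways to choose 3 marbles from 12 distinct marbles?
C(12,3) = 12!/(3!×9!) = 220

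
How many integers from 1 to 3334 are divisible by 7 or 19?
⌊3334/7⌋ + ⌊3334/19⌋ - ⌊3334/133⌋ = 476 + 175 - 25 = 626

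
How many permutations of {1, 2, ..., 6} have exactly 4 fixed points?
Choose the 4 fixed points C(6,4) = 15, derange the rest: !2 = Σ_{j=0}^{2} (-1)^j·2!/j! = 2 - 2 + 1 = 1. Product = 15 × 1 = 15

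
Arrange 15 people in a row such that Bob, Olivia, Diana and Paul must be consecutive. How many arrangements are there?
Treat the 4 as one block: (15-4+1)! × 4! = 479001600 × 24 = 11496038400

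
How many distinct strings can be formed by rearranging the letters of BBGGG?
5! / (2! × 3!) = 10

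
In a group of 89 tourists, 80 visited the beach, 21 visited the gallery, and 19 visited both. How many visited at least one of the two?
|A∪B| = |A| + |B| - |A∩B| = 80 + 21 - 19 = 82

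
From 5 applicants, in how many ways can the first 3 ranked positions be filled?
P(5,3) = 5!/(5-3)! = 60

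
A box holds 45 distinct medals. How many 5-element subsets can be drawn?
C(45,5) = 45!/(5!×40!) = 1221759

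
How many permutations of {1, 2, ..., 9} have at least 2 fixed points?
Exactly j fixed points: C(9,j)·!(9-j); sum over j ≥ 2 (derangement numbers via !m = (m-1)·(!(m-1) + !(m-2)): !0..!7 = 1, 0, 1, 2, 9, 44, 265, 1854). Σ_{j=2}^{9} C(9,j)·!(9-j) = C(9,2)·!7 + C(9,3)·!6 + C(9,4)·!5 + C(9,5)·!4 + C(9,6)·!3 + C(9,7)·!2 + C(9,8)·!1 + C(9,9)·!0 = 36·1854 + 84·265 + 126·44 + 126·9 + 84·2 + 36·1 + 9·0 + 1·1 = 95887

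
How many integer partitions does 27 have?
Pentagonal recurrence p(n) = p(n-1) + p(n-2) - p(n-5) - p(n-7) + p(n-12) + p(n-15) - ... gives p(0..26) = 1, 1, 2, 3, 5, 7, 11, 15, 22, 30, 42, 56, 77, 101, 135, 176, 231, 297, 385, 490, 627, 792, 1002, 1255, 1575, 1958, 2436. p(27) = p(26) + p(25) - p(22) - p(20) + p(15) + p(12) - p(5) - p(1) = 2436 + 1958 - 1002 - 627 + 176 + 77 - 7 - 1 = 3010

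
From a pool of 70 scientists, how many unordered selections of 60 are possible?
C(70,60) = 70!/(60!×10!) = 396704524216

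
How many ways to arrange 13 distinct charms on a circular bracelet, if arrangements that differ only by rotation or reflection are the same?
(13-1)!/2 = 479001600/2 = 239500800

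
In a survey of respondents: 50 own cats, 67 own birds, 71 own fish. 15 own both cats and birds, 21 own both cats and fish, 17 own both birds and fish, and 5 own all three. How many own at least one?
|A∪B∪C| = 50+67+71-15-21-17+5 = 140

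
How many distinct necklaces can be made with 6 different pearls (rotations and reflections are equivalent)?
(6-1)!/2 = 120/2 = 60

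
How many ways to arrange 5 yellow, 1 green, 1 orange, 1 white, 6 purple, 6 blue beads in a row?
20! / (5! × 1! × 1! × 1! × 6! × 6!) = 39109150080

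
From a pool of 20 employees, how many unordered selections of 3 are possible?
C(20,3) = 20!/(3!×17!) = 1140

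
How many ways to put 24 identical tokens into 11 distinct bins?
C(24+11-1, 11-1) = C(34, 10) = 131128140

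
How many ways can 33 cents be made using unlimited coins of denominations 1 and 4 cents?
Coefficient of x^33 in 1/(1-x^1) · 1/(1-x^4). Use j coins of 4 for j = 0..⌊33/4⌋ = 8, the rest in 1s: 8 + 1 = 9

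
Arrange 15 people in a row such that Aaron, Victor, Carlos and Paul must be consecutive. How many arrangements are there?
Treat the 4 as one block: (15-4+1)! × 4! = 479001600 × 24 = 11496038400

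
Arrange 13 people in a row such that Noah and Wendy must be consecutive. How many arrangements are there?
Treat the 2 as one block: (13-2+1)! × 2! = 479001600 × 2 = 958003200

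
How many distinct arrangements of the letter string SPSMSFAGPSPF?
12! / (1! × 1! × 4! × 1! × 2! × 3!) = 1663200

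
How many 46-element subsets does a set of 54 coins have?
C(54,46) = 54!/(46!×8!) = 1040465790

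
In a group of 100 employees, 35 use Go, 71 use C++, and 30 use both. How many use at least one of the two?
|A∪B| = |A| + |B| - |A∩B| = 35 + 71 - 30 = 76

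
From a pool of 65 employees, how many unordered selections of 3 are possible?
C(65,3) = 65!/(3!×62!) = 43680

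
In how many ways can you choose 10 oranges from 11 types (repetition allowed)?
C(10+11-1, 11-1) = C(20, 10) = 184756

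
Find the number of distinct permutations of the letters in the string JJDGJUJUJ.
9! / (1! × 1! × 5! × 2!) = 1512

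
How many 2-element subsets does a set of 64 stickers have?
C(64,2) = 64!/(2!×62!) = 2016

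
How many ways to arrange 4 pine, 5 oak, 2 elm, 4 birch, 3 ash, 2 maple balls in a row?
20! / (4! × 5! × 2! × 4! × 3! × 2!) = 1466593128000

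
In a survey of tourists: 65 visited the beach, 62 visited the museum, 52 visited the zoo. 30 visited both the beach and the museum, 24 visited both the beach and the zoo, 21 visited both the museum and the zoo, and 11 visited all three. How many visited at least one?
|A∪B∪C| = 65+62+52-30-24-21+11 = 115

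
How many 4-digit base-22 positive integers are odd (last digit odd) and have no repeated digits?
Last∈{1,3,5,7,9,11,13,15,17,19,21}. Last=0: 0. Last nonzero: 11×20×P(20,2) = 83600. Total = 83600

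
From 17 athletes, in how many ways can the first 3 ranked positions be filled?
P(17,3) = 17!/(17-3)! = 4080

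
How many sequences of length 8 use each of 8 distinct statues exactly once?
8! = 40320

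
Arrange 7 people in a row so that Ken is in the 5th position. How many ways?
Fix one position: (7-1)! = 720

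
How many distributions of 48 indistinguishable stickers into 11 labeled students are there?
C(48+11-1, 11-1) = C(58, 10) = 52179482355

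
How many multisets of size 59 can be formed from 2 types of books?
C(59+2-1, 2-1) = C(60, 1) = 60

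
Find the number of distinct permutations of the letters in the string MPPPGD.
6! / (1! × 1! × 1! × 3!) = 120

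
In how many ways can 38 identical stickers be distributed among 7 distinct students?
C(38+7-1, 7-1) = C(44, 6) = 7059052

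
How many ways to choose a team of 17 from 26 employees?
C(26,17) = 26!/(17!×9!) = 3124550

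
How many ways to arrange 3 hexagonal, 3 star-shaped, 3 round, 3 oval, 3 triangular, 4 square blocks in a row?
19! / (3! × 3! × 3! × 3! × 3! × 4!) = 651819168000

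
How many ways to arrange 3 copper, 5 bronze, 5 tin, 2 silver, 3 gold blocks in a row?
18! / (3! × 5! × 5! × 2! × 3!) = 6175128960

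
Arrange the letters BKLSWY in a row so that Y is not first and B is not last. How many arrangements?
By inclusion-exclusion: 6! - 2×(6-1)! + (6-2)! = 720 - 240 + 24 = 504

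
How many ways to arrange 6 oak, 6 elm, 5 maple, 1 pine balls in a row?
18! / (6! × 6! × 5! × 1!) = 102918816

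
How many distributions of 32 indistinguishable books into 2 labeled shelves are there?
C(32+2-1, 2-1) = C(33, 1) = 33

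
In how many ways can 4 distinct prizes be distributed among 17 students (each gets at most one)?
P(17,4) = 17!/(17-4)! = 57120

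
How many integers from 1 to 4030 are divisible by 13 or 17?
⌊4030/13⌋ + ⌊4030/17⌋ - ⌊4030/221⌋ = 310 + 237 - 18 = 529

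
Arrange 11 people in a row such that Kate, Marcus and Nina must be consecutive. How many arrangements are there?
Treat the 3 as one block: (11-3+1)! × 3! = 362880 × 6 = 2177280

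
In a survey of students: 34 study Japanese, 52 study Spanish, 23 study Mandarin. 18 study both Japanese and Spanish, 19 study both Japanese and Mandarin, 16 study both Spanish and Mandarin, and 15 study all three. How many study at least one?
|A∪B∪C| = 34+52+23-18-19-16+15 = 71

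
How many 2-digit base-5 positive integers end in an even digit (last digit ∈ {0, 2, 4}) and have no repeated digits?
Last∈{0,2,4}. Last=0: 4. Last nonzero: 2×3×P(3,0) = 6. Total = 10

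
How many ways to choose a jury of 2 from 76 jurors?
C(76,2) = 76!/(2!×74!) = 2850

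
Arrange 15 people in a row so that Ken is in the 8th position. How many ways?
Fix one position: (15-1)! = 87178291200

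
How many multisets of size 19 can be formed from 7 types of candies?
C(19+7-1, 7-1) = C(25, 6) = 177100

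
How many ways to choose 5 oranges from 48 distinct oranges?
C(48,5) = 48!/(5!×43!) = 1712304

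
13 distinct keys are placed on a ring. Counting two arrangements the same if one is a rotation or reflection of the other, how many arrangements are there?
(13-1)!/2 = 479001600/2 = 239500800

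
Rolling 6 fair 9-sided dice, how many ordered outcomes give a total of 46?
Coefficient of x^46 in (x + x² + ... + x^9)^6. By inclusion-exclusion on dice exceeding 9: Σ_j (-1)^j C(6,j)·C(46-1-9j, 5) = C(6,0)·C(45,5) - C(6,1)·C(36,5) + C(6,2)·C(27,5) - C(6,3)·C(18,5) + C(6,4)·C(9,5) = 1·1221759 - 6·376992 + 15·80730 - 20·8568 + 15·126 = 1287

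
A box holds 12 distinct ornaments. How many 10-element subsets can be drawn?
C(12,10) = 12!/(10!×2!) = 66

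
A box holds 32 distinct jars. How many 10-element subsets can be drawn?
C(32,10) = 32!/(10!×22!) = 64512240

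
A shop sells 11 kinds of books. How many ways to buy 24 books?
C(24+11-1, 11-1) = C(34, 10) = 131128140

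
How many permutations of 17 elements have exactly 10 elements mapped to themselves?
Choose the 10 fixed points C(17,10) = 19448, derange the rest: !7 = Σ_{j=0}^{7} (-1)^j·7!/j! = 5040 - 5040 + 2520 - 840 + 210 - 42 + 7 - 1 = 1854. Product = 19448 × 1854 = 36056592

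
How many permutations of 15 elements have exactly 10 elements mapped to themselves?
Choose the 10 fixed points C(15,10) = 3003, derange the rest: !5 = Σ_{j=0}^{5} (-1)^j·5!/j! = 120 - 120 + 60 - 20 + 5 - 1 = 44. Product = 3003 × 44 = 132132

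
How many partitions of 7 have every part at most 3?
Let r_j(i) = number of partitions of i into parts ≤ j, for i = 0..7. r_1(i) = 1 for all i; r_j(i) = r_{j-1}(i) + r_j(i-j). Rows j = 2..3: ≤2: 1 1 2 2 3 3 4 4; ≤3: 1 1 2 3 4 5 7 8. r_3(7) = 8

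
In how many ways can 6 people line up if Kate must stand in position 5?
Fix one position: (6-1)! = 120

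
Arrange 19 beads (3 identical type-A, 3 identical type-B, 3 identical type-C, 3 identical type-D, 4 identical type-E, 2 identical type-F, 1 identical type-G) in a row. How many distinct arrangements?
19! / (3! × 3! × 3! × 3! × 4! × 2! × 1!) = 1955457504000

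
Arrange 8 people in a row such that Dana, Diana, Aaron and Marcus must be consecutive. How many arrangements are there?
Treat the 4 as one block: (8-4+1)! × 4! = 120 × 24 = 2880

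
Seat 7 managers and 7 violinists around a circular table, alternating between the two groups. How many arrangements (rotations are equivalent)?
Fix one of the managers: (7-1)! ways for the remaining managers, × 7! ways for the violinists = 720 × 5040 = 3628800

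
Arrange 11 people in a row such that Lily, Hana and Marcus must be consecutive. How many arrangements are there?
Treat the 3 as one block: (11-3+1)! × 3! = 362880 × 6 = 2177280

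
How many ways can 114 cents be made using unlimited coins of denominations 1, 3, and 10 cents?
Coefficient of x^114 in 1/(1-x^1) · 1/(1-x^3) · 1/(1-x^10). Case on j = number of 10-cent coins (j = 0..11); remainder r = 114 - 10j is made from {1,3} in ⌊r/3⌋+1 ways. r = 114, 104, 94, 84, 74, 64, 54, 44, 34, 24, 14, 4 → 39 + 35 + 32 + 29 + 25 + 22 + 19 + 15 + 12 + 9 + 5 + 2 = 244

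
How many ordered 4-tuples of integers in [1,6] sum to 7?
Coefficient of x^7 in (x + x² + ... + x^6)^4. By inclusion-exclusion on dice exceeding 6: Σ_j (-1)^j C(4,j)·C(7-1-6j, 3) = C(4,0)·C(6,3) = 1·20 = 20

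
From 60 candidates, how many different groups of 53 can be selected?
C(60,53) = 60!/(53!×7!) = 386206920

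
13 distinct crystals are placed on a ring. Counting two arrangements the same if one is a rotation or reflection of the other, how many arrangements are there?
(13-1)!/2 = 479001600/2 = 239500800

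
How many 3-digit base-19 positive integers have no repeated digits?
First digit: 18 choices (nonzero). Then descending: 18 × 18 × 17 = 5508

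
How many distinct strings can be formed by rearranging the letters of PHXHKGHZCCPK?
12! / (2! × 1! × 1! × 2! × 3! × 2! × 1!) = 9979200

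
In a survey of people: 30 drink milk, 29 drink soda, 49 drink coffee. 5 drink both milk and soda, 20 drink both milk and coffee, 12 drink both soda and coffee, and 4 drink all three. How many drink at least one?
|A∪B∪C| = 30+29+49-5-20-12+4 = 75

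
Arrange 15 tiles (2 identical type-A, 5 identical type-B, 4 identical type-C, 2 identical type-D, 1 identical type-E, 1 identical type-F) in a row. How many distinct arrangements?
15! / (2! × 5! × 4! × 2! × 1! × 1!) = 113513400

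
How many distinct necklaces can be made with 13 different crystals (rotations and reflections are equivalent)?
(13-1)!/2 = 479001600/2 = 239500800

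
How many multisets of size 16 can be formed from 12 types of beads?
C(16+12-1, 12-1) = C(27, 11) = 13037895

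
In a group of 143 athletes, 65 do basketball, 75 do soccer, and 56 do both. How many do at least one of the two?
|A∪B| = |A| + |B| - |A∩B| = 65 + 75 - 56 = 84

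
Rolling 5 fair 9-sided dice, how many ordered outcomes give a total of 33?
Coefficient of x^33 in (x + x² + ... + x^9)^5. By inclusion-exclusion on dice exceeding 9: Σ_j (-1)^j C(5,j)·C(33-1-9j, 4) = C(5,0)·C(32,4) - C(5,1)·C(23,4) + C(5,2)·C(14,4) - C(5,3)·C(5,4) = 1·35960 - 5·8855 + 10·1001 - 10·5 = 1645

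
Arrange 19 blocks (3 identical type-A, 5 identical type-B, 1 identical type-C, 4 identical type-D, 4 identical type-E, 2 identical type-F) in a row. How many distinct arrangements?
19! / (3! × 5! × 1! × 4! × 4! × 2!) = 146659312800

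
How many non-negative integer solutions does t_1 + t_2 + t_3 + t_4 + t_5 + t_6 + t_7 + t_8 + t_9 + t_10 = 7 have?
C(7+10-1, 10-1) = C(16, 9) = 11440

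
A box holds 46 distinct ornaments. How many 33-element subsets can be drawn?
C(46,33) = 46!/(33!×13!) = 101766230790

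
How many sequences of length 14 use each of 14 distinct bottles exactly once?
14! = 87178291200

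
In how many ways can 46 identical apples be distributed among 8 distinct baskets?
C(46+8-1, 8-1) = C(53, 7) = 154143080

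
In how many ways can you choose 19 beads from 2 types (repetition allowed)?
C(19+2-1, 2-1) = C(20, 1) = 20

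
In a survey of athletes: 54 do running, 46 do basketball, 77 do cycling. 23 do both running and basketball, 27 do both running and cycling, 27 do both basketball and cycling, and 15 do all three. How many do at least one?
|A∪B∪C| = 54+46+77-23-27-27+15 = 115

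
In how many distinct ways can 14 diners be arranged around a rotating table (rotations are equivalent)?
Circular: fix one position, arrange the rest. (14-1)! = 6227020800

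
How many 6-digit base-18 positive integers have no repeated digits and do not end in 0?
Last digit: 17 nonzero choices. First digit: 16 (nonzero, ≠last). Middle 4: P(16,4) = 43680. Total = 11880960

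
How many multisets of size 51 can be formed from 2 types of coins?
C(51+2-1, 2-1) = C(52, 1) = 52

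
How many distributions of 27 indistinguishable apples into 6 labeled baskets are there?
C(27+6-1, 6-1) = C(32, 5) = 201376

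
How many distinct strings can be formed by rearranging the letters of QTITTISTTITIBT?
14! / (1! × 4! × 1! × 1! × 7!) = 720720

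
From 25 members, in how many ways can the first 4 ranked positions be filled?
P(25,4) = 25!/(25-4)! = 303600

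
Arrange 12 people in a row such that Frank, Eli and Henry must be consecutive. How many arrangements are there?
Treat the 3 as one block: (12-3+1)! × 3! = 3628800 × 6 = 21772800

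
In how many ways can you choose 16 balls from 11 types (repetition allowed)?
C(16+11-1, 11-1) = C(26, 10) = 5311735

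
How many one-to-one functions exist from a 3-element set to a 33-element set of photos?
P(33,3) = 33!/(33-3)! = 32736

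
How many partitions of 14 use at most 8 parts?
By conjugation, equals partitions of 14 into parts ≤ 8. Let r_j(i) = number of partitions of i into parts ≤ j, for i = 0..14. r_1(i) = 1 for all i; r_j(i) = r_{j-1}(i) + r_j(i-j). Rows j = 2..8: ≤2: 1 1 2 2 3 3 4 4 5 5 6 6 7 7 8; ≤3: 1 1 2 3 4 5 7 8 10 12 14 16 19 21 24; ≤4: 1 1 2 3 5 6 9 11 15 18 23 27 34 39 47; ≤5: 1 1 2 3 5 7 10 13 18 23 30 37 47 57 70; ≤6: 1 1 2 3 5 7 11 14 20 26 35 44 58 71 90; ≤7: 1 1 2 3 5 7 11 15 21 28 38 49 65 82 105; ≤8: 1 1 2 3 5 7 11 15 22 29 40 52 70 89 116. r_8(14) = 116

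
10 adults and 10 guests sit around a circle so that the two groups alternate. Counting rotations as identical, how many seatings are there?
Fix one of the adults: (10-1)! ways for the remaining adults, × 10! ways for the guests = 362880 × 3628800 = 1316818944000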